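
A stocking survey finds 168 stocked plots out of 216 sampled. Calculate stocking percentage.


Formula: Stocking % = stocked plots / total plots * 100
Stocking = 168 / 216 * 100
Stocking = 0.7778 * 100 = 77.8%

77.8


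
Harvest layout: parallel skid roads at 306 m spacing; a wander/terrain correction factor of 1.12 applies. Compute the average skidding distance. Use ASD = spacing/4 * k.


Formula: ASD = (spacing / 4) * correction
Uncorrected distance = spacing / 4 = 306 / 4 = 76.5 m
ASD = 76.5 * 1.12 = 86 m

86


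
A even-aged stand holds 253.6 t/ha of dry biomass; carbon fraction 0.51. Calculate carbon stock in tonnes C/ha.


Formula: Carbon Stock = Biomass * Carbon Fraction
C = 253.6 t/ha * 0.51
C = 129.3 t C/ha

129.3


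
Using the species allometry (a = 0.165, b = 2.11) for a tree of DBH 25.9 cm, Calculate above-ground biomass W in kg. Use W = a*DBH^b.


Formula: W = a * DBH^b  (allometric power law)
DBH^b = 25.9^2.11 = 959.5387
W = 0.165 * 959.5387 = 158.3 kg

158.3


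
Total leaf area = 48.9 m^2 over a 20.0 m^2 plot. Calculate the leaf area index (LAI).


Formula: LAI = total leaf area / ground area  (dimensionless)
LAI = 48.9 m^2 / 20.0 m^2
LAI = 2.45

2.45


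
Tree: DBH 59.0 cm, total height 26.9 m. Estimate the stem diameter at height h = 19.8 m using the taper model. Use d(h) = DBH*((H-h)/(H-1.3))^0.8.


Taper: d(h) = DBH * ((H - h) / (H - 1.3))^0.8
Numerator = H - h = 26.9 - 19.8 = 7.1 m
Denominator = H - 1.3 = 26.9 - 1.3 = 25.6 m
Ratio = 7.1 / 25.6 = 0.27734
d = 59.0 * 0.27734^0.8 = 21.1 cm

21.1


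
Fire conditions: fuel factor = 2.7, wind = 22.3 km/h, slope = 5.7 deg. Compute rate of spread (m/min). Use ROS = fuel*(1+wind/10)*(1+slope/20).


Formula: ROS = fuel * (1 + wind/10) * (1 + slope/20)
Wind factor = 1 + 22.3/10 = 3.23
Slope factor = 1 + 5.7/20 = 1.285
ROS = 2.7 * 3.23 * 1.285 = 11.21 m/min

11.21


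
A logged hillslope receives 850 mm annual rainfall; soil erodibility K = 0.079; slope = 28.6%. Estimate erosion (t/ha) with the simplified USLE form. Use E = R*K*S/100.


Formula: E = R * K * S / 100  (simplified USLE)
R * K = 850 * 0.079 = 67.15
E = 67.15 * 28.6 / 100 = 19.2 t/ha

19.2


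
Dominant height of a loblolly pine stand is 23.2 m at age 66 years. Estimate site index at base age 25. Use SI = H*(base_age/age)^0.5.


Formula: SI = H_dom * (base_age / age)^0.5
Age ratio = 25 / 66 = 0.37879
sqrt(age_ratio) = 0.61546
SI = 23.2 * 0.61546 = 14.3 m

14.3


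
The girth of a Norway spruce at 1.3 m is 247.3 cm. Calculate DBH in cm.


Formula: DBH = C / pi
DBH = 247.3 / pi
pi = 3.14159...
DBH = 78.7 cm

78.7


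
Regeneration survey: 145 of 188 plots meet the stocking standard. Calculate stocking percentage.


Formula: Stocking % = stocked plots / total plots * 100
Stocking = 145 / 188 * 100
Stocking = 0.7713 * 100 = 77.1%

77.1


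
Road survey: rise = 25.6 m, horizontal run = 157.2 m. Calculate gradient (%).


Formula: Gradient = rise / run * 100
Gradient = 25.6 / 157.2 * 100 = 16.3%

16.3


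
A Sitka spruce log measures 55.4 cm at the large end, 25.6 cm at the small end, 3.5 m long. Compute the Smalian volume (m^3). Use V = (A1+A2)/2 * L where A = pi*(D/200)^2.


Smalian: V = (A1 + A2)/2 * L,  A = pi*(D/200)^2
A1 = pi*(55.4/200)^2 = 0.241051 m^2
A2 = pi*(25.6/200)^2 = 0.051472 m^2
V = (0.241051+0.051472)/2*3.5 = 0.5119 m^3

0.5119


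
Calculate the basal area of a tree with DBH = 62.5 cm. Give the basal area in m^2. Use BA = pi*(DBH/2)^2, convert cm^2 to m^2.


Formula: BA = pi * (DBH/2)^2 / 10000  (cm^2 to m^2)
Radius = DBH/2 = 62.5/2 = 31.25 cm
BA = pi * 31.25^2 / 10000
   = 3067.9616 cm^2 / 10000
   = 0.3068 m^2

0.3068


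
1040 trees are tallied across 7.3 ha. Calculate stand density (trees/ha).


Formula: Stand Density = N_trees / Area_ha
Density = 1040 trees / 7.3 ha
Density = 142 trees/ha

142


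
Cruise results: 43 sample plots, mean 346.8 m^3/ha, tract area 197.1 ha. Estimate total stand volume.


Formula: Total Volume = Mean Volume per ha * Total Area
Total Volume = 346.8 m^3/ha * 197.1 ha
Total Volume = 68354 m^3

68354


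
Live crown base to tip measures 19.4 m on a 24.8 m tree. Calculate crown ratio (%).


Formula: Crown Ratio = (Crown Length / Total Height) * 100
CR = (19.4 m / 24.8 m) * 100
CR = 0.7823 * 100 = 78.2%

78.2


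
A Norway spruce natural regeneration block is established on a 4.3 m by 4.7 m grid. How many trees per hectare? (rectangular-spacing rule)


Formula: TPH = 10000 m^2/ha / (spacing_x * spacing_y)
Area per tree = 4.3 m * 4.7 m = 20.21 m^2
TPH = 10000 / 20.21 = 495 trees/ha

495


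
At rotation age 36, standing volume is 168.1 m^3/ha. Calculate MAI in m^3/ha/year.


Formula: MAI = Total Volume / Stand Age
MAI = 168.1 m^3/ha / 36 years
MAI = 4.67 m^3/ha/year

4.67


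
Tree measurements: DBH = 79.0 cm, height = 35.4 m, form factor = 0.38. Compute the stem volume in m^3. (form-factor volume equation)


Formula: V = pi * (DBH/200)^2 * H * ff
Radius = DBH/200 = 79.0/200 = 0.395 m
Radius^2 = 0.395^2 = 0.156025 m^2
V = pi * 0.156025 * 35.4 * 0.38
V = 6.594 m^3

6.594


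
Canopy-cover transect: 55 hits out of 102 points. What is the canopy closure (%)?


Formula: Canopy closure = covered points / total points * 100
Closure = 55 / 102 * 100
Closure = 0.5392 * 100 = 53.9%

53.9


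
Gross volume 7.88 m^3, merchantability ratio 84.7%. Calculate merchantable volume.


Formula: MV = V_total * (merchantable_pct / 100)
Merchantable fraction = 84.7% / 100 = 0.847
MV = 7.88 m^3 * 0.847 = 6.674 m^3

6.674


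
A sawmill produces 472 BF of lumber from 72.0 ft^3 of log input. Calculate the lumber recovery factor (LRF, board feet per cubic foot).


Formula: LRF = Lumber Output (BF) / Log Input (ft^3)
LRF = 472 BF / 72.0 ft^3
LRF = 6.56 BF/ft^3

6.56


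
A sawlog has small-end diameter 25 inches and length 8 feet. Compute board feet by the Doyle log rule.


Doyle: BF = (D - 4)^2 * L / 16
Adjusted diameter = 25 - 4 = 21 in
(D-4)^2 = 21^2 = 441
BF = 441 * 8 / 16 = 221 BF

221


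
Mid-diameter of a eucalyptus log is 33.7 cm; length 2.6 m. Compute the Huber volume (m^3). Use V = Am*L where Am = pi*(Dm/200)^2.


Huber: V = Am * L,  Am = pi*(Dm/200)^2
Am = pi*(33.7/200)^2 = 0.089197 m^2
V = 0.089197*2.6 = 0.2319 m^3

0.2319


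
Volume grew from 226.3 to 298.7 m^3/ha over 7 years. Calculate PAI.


Formula: PAI = (V_T2 - V_T1) / (T2 - T1)
Volume increment = 298.7 - 226.3 = 72.4 m^3/ha
PAI = 72.4 / 7 = 10.34 m^3/ha/year

10.34


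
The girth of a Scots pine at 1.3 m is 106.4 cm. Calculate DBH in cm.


Formula: DBH = C / pi
DBH = 106.4 / pi
pi = 3.14159...
DBH = 33.9 cm

33.9


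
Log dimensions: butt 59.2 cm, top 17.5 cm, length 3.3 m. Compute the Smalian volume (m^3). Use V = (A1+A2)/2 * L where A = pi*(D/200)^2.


Smalian: V = (A1 + A2)/2 * L,  A = pi*(D/200)^2
A1 = pi*(59.2/200)^2 = 0.275254 m^2
A2 = pi*(17.5/200)^2 = 0.024053 m^2
V = (0.275254+0.024053)/2*3.3 = 0.4939 m^3

0.4939


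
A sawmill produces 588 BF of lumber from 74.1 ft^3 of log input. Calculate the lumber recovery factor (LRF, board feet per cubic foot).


Formula: LRF = Lumber Output (BF) / Log Input (ft^3)
LRF = 588 BF / 74.1 ft^3
LRF = 7.94 BF/ft^3

7.94


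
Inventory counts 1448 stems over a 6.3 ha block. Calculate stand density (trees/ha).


Formula: Stand Density = N_trees / Area_ha
Density = 1448 trees / 6.3 ha
Density = 230 trees/ha

230


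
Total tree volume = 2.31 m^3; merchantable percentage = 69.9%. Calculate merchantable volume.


Formula: MV = V_total * (merchantable_pct / 100)
Merchantable fraction = 69.9% / 100 = 0.699
MV = 2.31 m^3 * 0.699 = 1.615 m^3

1.615


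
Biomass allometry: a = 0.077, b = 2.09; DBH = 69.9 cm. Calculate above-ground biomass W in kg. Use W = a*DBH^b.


Formula: W = a * DBH^b  (allometric power law)
DBH^b = 69.9^2.09 = 7160.73
W = 0.077 * 7160.73 = 551.4 kg

551.4


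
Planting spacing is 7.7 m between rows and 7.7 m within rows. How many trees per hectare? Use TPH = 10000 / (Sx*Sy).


Formula: TPH = 10000 m^2/ha / (spacing_x * spacing_y)
Area per tree = 7.7 m * 7.7 m = 59.29 m^2
TPH = 10000 / 59.29 = 169 trees/ha

169


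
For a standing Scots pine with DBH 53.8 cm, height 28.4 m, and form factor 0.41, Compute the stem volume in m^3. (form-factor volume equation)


Formula: V = pi * (DBH/200)^2 * H * ff
Radius = DBH/200 = 53.8/200 = 0.269 m
Radius^2 = 0.269^2 = 0.072361 m^2
V = pi * 0.072361 * 28.4 * 0.41
V = 2.647 m^3

2.647


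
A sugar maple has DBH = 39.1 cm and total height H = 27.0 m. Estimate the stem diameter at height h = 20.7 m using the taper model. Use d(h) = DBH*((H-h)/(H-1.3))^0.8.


Taper: d(h) = DBH * ((H - h) / (H - 1.3))^0.8
Numerator = H - h = 27.0 - 20.7 = 6.3 m
Denominator = H - 1.3 = 27.0 - 1.3 = 25.7 m
Ratio = 6.3 / 25.7 = 0.24514
d = 39.1 * 0.24514^0.8 = 12.7 cm

12.7


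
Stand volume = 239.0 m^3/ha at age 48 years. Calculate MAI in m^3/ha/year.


Formula: MAI = Total Volume / Stand Age
MAI = 239.0 m^3/ha / 48 years
MAI = 4.98 m^3/ha/year

4.98


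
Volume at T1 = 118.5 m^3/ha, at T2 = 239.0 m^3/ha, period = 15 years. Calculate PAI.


Formula: PAI = (V_T2 - V_T1) / (T2 - T1)
Volume increment = 239.0 - 118.5 = 120.5 m^3/ha
PAI = 120.5 / 15 = 8.03 m^3/ha/year

8.03


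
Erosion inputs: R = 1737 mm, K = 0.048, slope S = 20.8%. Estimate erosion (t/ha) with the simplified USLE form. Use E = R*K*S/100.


Formula: E = R * K * S / 100  (simplified USLE)
R * K = 1737 * 0.048 = 83.376
E = 83.376 * 20.8 / 100 = 17.34 t/ha

17.34


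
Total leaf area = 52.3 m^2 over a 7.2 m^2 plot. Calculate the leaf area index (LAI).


Formula: LAI = total leaf area / ground area  (dimensionless)
LAI = 52.3 m^2 / 7.2 m^2
LAI = 7.26

7.26


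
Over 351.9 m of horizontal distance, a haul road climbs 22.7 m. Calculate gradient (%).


Formula: Gradient = rise / run * 100
Gradient = 22.7 / 351.9 * 100 = 6.5%

6.5


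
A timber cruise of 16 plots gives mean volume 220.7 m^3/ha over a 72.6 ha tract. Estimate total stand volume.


Formula: Total Volume = Mean Volume per ha * Total Area
Total Volume = 220.7 m^3/ha * 72.6 ha
Total Volume = 16023 m^3

16023


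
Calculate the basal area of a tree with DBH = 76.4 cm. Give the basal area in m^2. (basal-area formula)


Formula: BA = pi * (DBH/2)^2 / 10000  (cm^2 to m^2)
Radius = DBH/2 = 76.4/2 = 38.2 cm
BA = pi * 38.2^2 / 10000
   = 4584.3377 cm^2 / 10000
   = 0.4584 m^2

0.4584


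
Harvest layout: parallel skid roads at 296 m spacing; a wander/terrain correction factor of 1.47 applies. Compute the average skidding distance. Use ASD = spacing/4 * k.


Formula: ASD = (spacing / 4) * correction
Uncorrected distance = spacing / 4 = 296 / 4 = 74 m
ASD = 74 * 1.47 = 109 m

109


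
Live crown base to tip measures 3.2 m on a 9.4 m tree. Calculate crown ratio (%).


Formula: Crown Ratio = (Crown Length / Total Height) * 100
CR = (3.2 m / 9.4 m) * 100
CR = 0.3404 * 100 = 34.0%

34.0


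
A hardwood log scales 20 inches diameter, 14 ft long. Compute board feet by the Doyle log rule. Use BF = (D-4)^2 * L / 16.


Doyle: BF = (D - 4)^2 * L / 16
Adjusted diameter = 20 - 4 = 16 in
(D-4)^2 = 16^2 = 256
BF = 256 * 14 / 16 = 224 BF

224


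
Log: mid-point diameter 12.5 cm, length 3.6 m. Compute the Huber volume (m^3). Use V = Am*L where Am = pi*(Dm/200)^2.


Huber: V = Am * L,  Am = pi*(Dm/200)^2
Am = pi*(12.5/200)^2 = 0.012272 m^2
V = 0.012272*3.6 = 0.0442 m^3

0.0442


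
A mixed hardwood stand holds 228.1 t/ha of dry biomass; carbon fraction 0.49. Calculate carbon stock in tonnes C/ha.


Formula: Carbon Stock = Biomass * Carbon Fraction
C = 228.1 t/ha * 0.49
C = 111.8 t C/ha

111.8


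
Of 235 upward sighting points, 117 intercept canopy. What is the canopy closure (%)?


Formula: Canopy closure = covered points / total points * 100
Closure = 117 / 235 * 100
Closure = 0.4979 * 100 = 49.8%

49.8


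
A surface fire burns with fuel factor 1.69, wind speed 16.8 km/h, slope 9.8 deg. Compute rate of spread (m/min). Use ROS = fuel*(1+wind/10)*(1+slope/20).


Formula: ROS = fuel * (1 + wind/10) * (1 + slope/20)
Wind factor = 1 + 16.8/10 = 2.68
Slope factor = 1 + 9.8/20 = 1.49
ROS = 1.69 * 2.68 * 1.49 = 6.75 m/min

6.75


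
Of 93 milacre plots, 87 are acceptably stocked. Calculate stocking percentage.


Formula: Stocking % = stocked plots / total plots * 100
Stocking = 87 / 93 * 100
Stocking = 0.9355 * 100 = 93.5%

93.5


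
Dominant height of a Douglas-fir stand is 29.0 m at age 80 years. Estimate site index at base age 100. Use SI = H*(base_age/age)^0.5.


Formula: SI = H_dom * (base_age / age)^0.5
Age ratio = 100 / 80 = 1.25
sqrt(age_ratio) = 1.11803
SI = 29.0 * 1.11803 = 32.4 m

32.4


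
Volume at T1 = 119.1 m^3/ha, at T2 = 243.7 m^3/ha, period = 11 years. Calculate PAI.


Formula: PAI = (V_T2 - V_T1) / (T2 - T1)
Volume increment = 243.7 - 119.1 = 124.6 m^3/ha
PAI = 124.6 / 11 = 11.33 m^3/ha/year

11.33


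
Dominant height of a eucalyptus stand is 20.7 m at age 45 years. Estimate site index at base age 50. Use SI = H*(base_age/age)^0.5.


Formula: SI = H_dom * (base_age / age)^0.5
Age ratio = 50 / 45 = 1.11111
sqrt(age_ratio) = 1.05409
SI = 20.7 * 1.05409 = 21.8 m

21.8


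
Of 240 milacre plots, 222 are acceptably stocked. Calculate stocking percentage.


Formula: Stocking % = stocked plots / total plots * 100
Stocking = 222 / 240 * 100
Stocking = 0.925 * 100 = 92.5%

92.5


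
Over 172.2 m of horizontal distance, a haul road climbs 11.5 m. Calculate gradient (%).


Formula: Gradient = rise / run * 100
Gradient = 11.5 / 172.2 * 100 = 6.7%

6.7


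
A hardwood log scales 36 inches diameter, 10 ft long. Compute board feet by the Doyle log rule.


Doyle: BF = (D - 4)^2 * L / 16
Adjusted diameter = 36 - 4 = 32 in
(D-4)^2 = 32^2 = 1024
BF = 1024 * 10 / 16 = 640 BF

640


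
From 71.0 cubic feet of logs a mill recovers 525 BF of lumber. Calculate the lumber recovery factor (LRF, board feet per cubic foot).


Formula: LRF = Lumber Output (BF) / Log Input (ft^3)
LRF = 525 BF / 71.0 ft^3
LRF = 7.39 BF/ft^3

7.39


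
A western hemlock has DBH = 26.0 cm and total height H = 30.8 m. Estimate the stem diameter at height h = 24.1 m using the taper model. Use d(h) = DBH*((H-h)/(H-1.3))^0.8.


Taper: d(h) = DBH * ((H - h) / (H - 1.3))^0.8
Numerator = H - h = 30.8 - 24.1 = 6.7 m
Denominator = H - 1.3 = 30.8 - 1.3 = 29.5 m
Ratio = 6.7 / 29.5 = 0.22712
d = 26.0 * 0.22712^0.8 = 7.9 cm

7.9


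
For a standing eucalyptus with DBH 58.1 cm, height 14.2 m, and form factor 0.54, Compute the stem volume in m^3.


Formula: V = pi * (DBH/200)^2 * H * ff
Radius = DBH/200 = 58.1/200 = 0.2905 m
Radius^2 = 0.2905^2 = 0.08439025 m^2
V = pi * 0.08439025 * 14.2 * 0.54
V = 2.033 m^3

2.033


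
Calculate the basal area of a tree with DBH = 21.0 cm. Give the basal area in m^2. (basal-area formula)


Formula: BA = pi * (DBH/2)^2 / 10000  (cm^2 to m^2)
Radius = DBH/2 = 21.0/2 = 10.5 cm
BA = pi * 10.5^2 / 10000
   = 346.3606 cm^2 / 10000
   = 0.0346 m^2

0.0346


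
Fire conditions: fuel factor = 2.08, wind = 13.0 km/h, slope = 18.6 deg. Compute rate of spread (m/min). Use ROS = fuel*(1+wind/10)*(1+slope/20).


Formula: ROS = fuel * (1 + wind/10) * (1 + slope/20)
Wind factor = 1 + 13.0/10 = 2.3
Slope factor = 1 + 18.6/20 = 1.93
ROS = 2.08 * 2.3 * 1.93 = 9.23 m/min

9.23


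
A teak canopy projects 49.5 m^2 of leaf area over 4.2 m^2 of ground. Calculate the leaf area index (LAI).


Formula: LAI = total leaf area / ground area  (dimensionless)
LAI = 49.5 m^2 / 4.2 m^2
LAI = 11.79

11.79


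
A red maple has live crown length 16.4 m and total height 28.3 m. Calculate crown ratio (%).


Formula: Crown Ratio = (Crown Length / Total Height) * 100
CR = (16.4 m / 28.3 m) * 100
CR = 0.5795 * 100 = 58.0%

58.0


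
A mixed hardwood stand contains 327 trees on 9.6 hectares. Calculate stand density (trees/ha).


Formula: Stand Density = N_trees / Area_ha
Density = 327 trees / 9.6 ha
Density = 34 trees/ha

34


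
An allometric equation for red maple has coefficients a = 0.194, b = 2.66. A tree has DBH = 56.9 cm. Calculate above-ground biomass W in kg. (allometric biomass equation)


Formula: W = a * DBH^b  (allometric power law)
DBH^b = 56.9^2.66 = 46622.8297
W = 0.194 * 46622.8297 = 9044.8 kg

9044.8


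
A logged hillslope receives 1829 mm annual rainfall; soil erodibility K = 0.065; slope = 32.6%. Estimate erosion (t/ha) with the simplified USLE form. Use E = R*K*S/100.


Formula: E = R * K * S / 100  (simplified USLE)
R * K = 1829 * 0.065 = 118.885
E = 118.885 * 32.6 / 100 = 38.76 t/ha

38.76


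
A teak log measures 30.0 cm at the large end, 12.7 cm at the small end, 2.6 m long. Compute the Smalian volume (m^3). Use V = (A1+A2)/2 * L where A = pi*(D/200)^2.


Smalian: V = (A1 + A2)/2 * L,  A = pi*(D/200)^2
A1 = pi*(30.0/200)^2 = 0.070686 m^2
A2 = pi*(12.7/200)^2 = 0.012668 m^2
V = (0.070686+0.012668)/2*2.6 = 0.1084 m^3

0.1084


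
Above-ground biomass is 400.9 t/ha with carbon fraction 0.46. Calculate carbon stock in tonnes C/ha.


Formula: Carbon Stock = Biomass * Carbon Fraction
C = 400.9 t/ha * 0.46
C = 184.4 t C/ha

184.4


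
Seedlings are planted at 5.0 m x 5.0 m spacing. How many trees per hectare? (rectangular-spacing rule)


Formula: TPH = 10000 m^2/ha / (spacing_x * spacing_y)
Area per tree = 5.0 m * 5.0 m = 25.0 m^2
TPH = 10000 / 25.0 = 400 trees/ha

400


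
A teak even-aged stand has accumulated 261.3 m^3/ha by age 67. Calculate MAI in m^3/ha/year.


Formula: MAI = Total Volume / Stand Age
MAI = 261.3 m^3/ha / 67 years
MAI = 3.9 m^3/ha/year

3.9


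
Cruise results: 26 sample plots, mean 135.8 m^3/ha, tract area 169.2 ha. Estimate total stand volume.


Formula: Total Volume = Mean Volume per ha * Total Area
Total Volume = 135.8 m^3/ha * 169.2 ha
Total Volume = 22977 m^3

22977


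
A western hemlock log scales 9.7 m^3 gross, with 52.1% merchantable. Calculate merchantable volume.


Formula: MV = V_total * (merchantable_pct / 100)
Merchantable fraction = 52.1% / 100 = 0.521
MV = 9.7 m^3 * 0.521 = 5.054 m^3

5.054


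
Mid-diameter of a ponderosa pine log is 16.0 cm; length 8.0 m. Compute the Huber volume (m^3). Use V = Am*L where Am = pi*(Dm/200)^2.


Huber: V = Am * L,  Am = pi*(Dm/200)^2
Am = pi*(16.0/200)^2 = 0.020106 m^2
V = 0.020106*8.0 = 0.1608 m^3

0.1608


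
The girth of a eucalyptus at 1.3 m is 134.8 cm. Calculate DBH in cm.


Formula: DBH = C / pi
DBH = 134.8 / pi
pi = 3.14159...
DBH = 42.9 cm

42.9


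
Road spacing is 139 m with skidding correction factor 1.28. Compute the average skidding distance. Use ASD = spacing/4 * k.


Formula: ASD = (spacing / 4) * correction
Uncorrected distance = spacing / 4 = 139 / 4 = 34.75 m
ASD = 34.75 * 1.28 = 44 m

44


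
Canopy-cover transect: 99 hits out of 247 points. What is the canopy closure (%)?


Formula: Canopy closure = covered points / total points * 100
Closure = 99 / 247 * 100
Closure = 0.4008 * 100 = 40.1%

40.1


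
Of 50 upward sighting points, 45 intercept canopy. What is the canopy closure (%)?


Formula: Canopy closure = covered points / total points * 100
Closure = 45 / 50 * 100
Closure = 0.9 * 100 = 90.0%

90.0


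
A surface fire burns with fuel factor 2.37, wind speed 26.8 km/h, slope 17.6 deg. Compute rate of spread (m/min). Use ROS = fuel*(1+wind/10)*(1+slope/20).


Formula: ROS = fuel * (1 + wind/10) * (1 + slope/20)
Wind factor = 1 + 26.8/10 = 3.68
Slope factor = 1 + 17.6/20 = 1.88
ROS = 2.37 * 3.68 * 1.88 = 16.4 m/min

16.4


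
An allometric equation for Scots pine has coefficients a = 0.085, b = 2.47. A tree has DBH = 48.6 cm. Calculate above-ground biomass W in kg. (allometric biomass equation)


Formula: W = a * DBH^b  (allometric power law)
DBH^b = 48.6^2.47 = 14655.1944
W = 0.085 * 14655.1944 = 1245.7 kg

1245.7


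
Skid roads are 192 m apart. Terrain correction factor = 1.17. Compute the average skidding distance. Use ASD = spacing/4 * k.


Formula: ASD = (spacing / 4) * correction
Uncorrected distance = spacing / 4 = 192 / 4 = 48 m
ASD = 48 * 1.17 = 56 m

56


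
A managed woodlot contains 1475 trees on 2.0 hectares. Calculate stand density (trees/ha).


Formula: Stand Density = N_trees / Area_ha
Density = 1475 trees / 2.0 ha
Density = 738 trees/ha

738


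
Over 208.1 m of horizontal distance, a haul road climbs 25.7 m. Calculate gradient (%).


Formula: Gradient = rise / run * 100
Gradient = 25.7 / 208.1 * 100 = 12.3%

12.3


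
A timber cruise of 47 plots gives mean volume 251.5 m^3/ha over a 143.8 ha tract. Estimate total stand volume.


Formula: Total Volume = Mean Volume per ha * Total Area
Total Volume = 251.5 m^3/ha * 143.8 ha
Total Volume = 36166 m^3

36166


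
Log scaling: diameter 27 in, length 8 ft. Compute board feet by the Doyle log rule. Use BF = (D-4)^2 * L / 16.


Doyle: BF = (D - 4)^2 * L / 16
Adjusted diameter = 27 - 4 = 23 in
(D-4)^2 = 23^2 = 529
BF = 529 * 8 / 16 = 265 BF

265


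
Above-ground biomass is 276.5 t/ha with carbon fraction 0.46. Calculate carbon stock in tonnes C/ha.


Formula: Carbon Stock = Biomass * Carbon Fraction
C = 276.5 t/ha * 0.46
C = 127.2 t C/ha

127.2


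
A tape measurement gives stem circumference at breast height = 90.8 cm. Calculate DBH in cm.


Formula: DBH = C / pi
DBH = 90.8 / pi
pi = 3.14159...
DBH = 28.9 cm

28.9


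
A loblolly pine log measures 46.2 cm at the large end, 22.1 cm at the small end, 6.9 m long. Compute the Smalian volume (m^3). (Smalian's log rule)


Smalian: V = (A1 + A2)/2 * L,  A = pi*(D/200)^2
A1 = pi*(46.2/200)^2 = 0.167639 m^2
A2 = pi*(22.1/200)^2 = 0.03836 m^2
V = (0.167639+0.03836)/2*6.9 = 0.7107 m^3

0.7107


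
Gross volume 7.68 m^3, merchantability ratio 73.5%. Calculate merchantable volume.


Formula: MV = V_total * (merchantable_pct / 100)
Merchantable fraction = 73.5% / 100 = 0.735
MV = 7.68 m^3 * 0.735 = 5.645 m^3

5.645


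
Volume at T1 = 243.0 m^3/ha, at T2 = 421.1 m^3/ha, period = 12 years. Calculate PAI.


Formula: PAI = (V_T2 - V_T1) / (T2 - T1)
Volume increment = 421.1 - 243.0 = 178.1 m^3/ha
PAI = 178.1 / 12 = 14.84 m^3/ha/year

14.84


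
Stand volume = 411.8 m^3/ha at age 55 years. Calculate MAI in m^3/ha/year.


Formula: MAI = Total Volume / Stand Age
MAI = 411.8 m^3/ha / 55 years
MAI = 7.49 m^3/ha/year

7.49


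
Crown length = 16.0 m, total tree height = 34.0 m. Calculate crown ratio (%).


Formula: Crown Ratio = (Crown Length / Total Height) * 100
CR = (16.0 m / 34.0 m) * 100
CR = 0.4706 * 100 = 47.1%

47.1


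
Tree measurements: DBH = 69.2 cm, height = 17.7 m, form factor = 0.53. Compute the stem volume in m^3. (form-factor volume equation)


Formula: V = pi * (DBH/200)^2 * H * ff
Radius = DBH/200 = 69.2/200 = 0.346 m
Radius^2 = 0.346^2 = 0.119716 m^2
V = pi * 0.119716 * 17.7 * 0.53
V = 3.528 m^3

3.528


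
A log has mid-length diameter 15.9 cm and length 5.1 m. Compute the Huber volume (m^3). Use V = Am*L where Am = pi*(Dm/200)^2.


Huber: V = Am * L,  Am = pi*(Dm/200)^2
Am = pi*(15.9/200)^2 = 0.019856 m^2
V = 0.019856*5.1 = 0.1013 m^3

0.1013


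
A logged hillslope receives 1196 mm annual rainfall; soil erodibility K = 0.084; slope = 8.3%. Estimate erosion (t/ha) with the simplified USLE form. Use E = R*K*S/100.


Formula: E = R * K * S / 100  (simplified USLE)
R * K = 1196 * 0.084 = 100.464
E = 100.464 * 8.3 / 100 = 8.34 t/ha

8.34


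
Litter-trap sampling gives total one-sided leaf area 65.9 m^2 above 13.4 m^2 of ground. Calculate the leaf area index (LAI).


Formula: LAI = total leaf area / ground area  (dimensionless)
LAI = 65.9 m^2 / 13.4 m^2
LAI = 4.92

4.92


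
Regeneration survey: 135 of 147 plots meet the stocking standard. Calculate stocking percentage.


Formula: Stocking % = stocked plots / total plots * 100
Stocking = 135 / 147 * 100
Stocking = 0.9184 * 100 = 91.8%

91.8


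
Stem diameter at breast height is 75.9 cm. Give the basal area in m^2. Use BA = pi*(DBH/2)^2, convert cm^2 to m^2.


Formula: BA = pi * (DBH/2)^2 / 10000  (cm^2 to m^2)
Radius = DBH/2 = 75.9/2 = 37.95 cm
BA = pi * 37.95^2 / 10000
   = 4524.5296 cm^2 / 10000
   = 0.4525 m^2

0.4525


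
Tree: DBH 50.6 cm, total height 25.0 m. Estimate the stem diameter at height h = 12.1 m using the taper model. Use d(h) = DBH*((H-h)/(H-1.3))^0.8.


Taper: d(h) = DBH * ((H - h) / (H - 1.3))^0.8
Numerator = H - h = 25.0 - 12.1 = 12.9 m
Denominator = H - 1.3 = 25.0 - 1.3 = 23.7 m
Ratio = 12.9 / 23.7 = 0.5443
d = 50.6 * 0.5443^0.8 = 31.1 cm

31.1


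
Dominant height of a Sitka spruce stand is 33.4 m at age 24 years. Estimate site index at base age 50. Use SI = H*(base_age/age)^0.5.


Formula: SI = H_dom * (base_age / age)^0.5
Age ratio = 50 / 24 = 2.08333
sqrt(age_ratio) = 1.44338
SI = 33.4 * 1.44338 = 48.2 m

48.2


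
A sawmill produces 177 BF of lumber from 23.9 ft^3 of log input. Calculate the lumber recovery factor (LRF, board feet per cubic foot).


Formula: LRF = Lumber Output (BF) / Log Input (ft^3)
LRF = 177 BF / 23.9 ft^3
LRF = 7.41 BF/ft^3

7.41


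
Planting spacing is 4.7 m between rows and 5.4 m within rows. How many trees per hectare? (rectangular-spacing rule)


Formula: TPH = 10000 m^2/ha / (spacing_x * spacing_y)
Area per tree = 4.7 m * 5.4 m = 25.38 m^2
TPH = 10000 / 25.38 = 394 trees/ha

394


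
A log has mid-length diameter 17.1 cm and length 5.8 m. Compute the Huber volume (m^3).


Huber: V = Am * L,  Am = pi*(Dm/200)^2
Am = pi*(17.1/200)^2 = 0.022966 m^2
V = 0.022966*5.8 = 0.1332 m^3

0.1332


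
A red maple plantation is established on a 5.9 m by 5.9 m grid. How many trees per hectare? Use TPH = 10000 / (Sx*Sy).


Formula: TPH = 10000 m^2/ha / (spacing_x * spacing_y)
Area per tree = 5.9 m * 5.9 m = 34.81 m^2
TPH = 10000 / 34.81 = 287 trees/ha

287


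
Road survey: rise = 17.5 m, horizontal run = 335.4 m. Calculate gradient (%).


Formula: Gradient = rise / run * 100
Gradient = 17.5 / 335.4 * 100 = 5.2%

5.2


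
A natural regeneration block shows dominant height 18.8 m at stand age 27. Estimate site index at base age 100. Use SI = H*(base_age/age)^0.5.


Formula: SI = H_dom * (base_age / age)^0.5
Age ratio = 100 / 27 = 3.7037
sqrt(age_ratio) = 1.9245
SI = 18.8 * 1.9245 = 36.2 m

36.2


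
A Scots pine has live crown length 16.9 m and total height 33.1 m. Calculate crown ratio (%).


Formula: Crown Ratio = (Crown Length / Total Height) * 100
CR = (16.9 m / 33.1 m) * 100
CR = 0.5106 * 100 = 51.1%

51.1


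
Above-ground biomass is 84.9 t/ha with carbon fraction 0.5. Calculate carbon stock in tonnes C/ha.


Formula: Carbon Stock = Biomass * Carbon Fraction
C = 84.9 t/ha * 0.5
C = 42.5 t C/ha

42.5


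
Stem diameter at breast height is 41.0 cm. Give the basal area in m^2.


Formula: BA = pi * (DBH/2)^2 / 10000  (cm^2 to m^2)
Radius = DBH/2 = 41.0/2 = 20.5 cm
BA = pi * 20.5^2 / 10000
   = 1320.2543 cm^2 / 10000
   = 0.132 m^2

0.132


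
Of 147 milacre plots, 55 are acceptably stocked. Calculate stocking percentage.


Formula: Stocking % = stocked plots / total plots * 100
Stocking = 55 / 147 * 100
Stocking = 0.3741 * 100 = 37.4%

37.4


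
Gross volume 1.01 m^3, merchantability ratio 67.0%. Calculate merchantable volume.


Formula: MV = V_total * (merchantable_pct / 100)
Merchantable fraction = 67.0% / 100 = 0.67
MV = 1.01 m^3 * 0.67 = 0.677 m^3

0.677


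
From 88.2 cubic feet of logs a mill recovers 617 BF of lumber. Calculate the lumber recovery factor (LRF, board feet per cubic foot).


Formula: LRF = Lumber Output (BF) / Log Input (ft^3)
LRF = 617 BF / 88.2 ft^3
LRF = 7.0 BF/ft^3

7.0


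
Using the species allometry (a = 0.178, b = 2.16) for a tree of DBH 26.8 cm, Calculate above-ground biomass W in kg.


Formula: W = a * DBH^b  (allometric power law)
DBH^b = 26.8^2.16 = 1215.5453
W = 0.178 * 1215.5453 = 216.4 kg

216.4


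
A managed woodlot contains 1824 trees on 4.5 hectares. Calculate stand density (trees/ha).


Formula: Stand Density = N_trees / Area_ha
Density = 1824 trees / 4.5 ha
Density = 405 trees/ha

405


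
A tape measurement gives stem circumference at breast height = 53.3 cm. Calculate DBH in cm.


Formula: DBH = C / pi
DBH = 53.3 / pi
pi = 3.14159...
DBH = 17.0 cm

17.0


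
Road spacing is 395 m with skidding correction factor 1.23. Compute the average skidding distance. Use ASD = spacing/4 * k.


Formula: ASD = (spacing / 4) * correction
Uncorrected distance = spacing / 4 = 395 / 4 = 98.75 m
ASD = 98.75 * 1.23 = 121 m

121


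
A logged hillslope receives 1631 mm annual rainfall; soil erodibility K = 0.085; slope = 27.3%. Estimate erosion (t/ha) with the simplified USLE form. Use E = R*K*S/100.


Formula: E = R * K * S / 100  (simplified USLE)
R * K = 1631 * 0.085 = 138.635
E = 138.635 * 27.3 / 100 = 37.85 t/ha

37.85


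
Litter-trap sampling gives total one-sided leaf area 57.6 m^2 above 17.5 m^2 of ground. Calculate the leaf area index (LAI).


Formula: LAI = total leaf area / ground area  (dimensionless)
LAI = 57.6 m^2 / 17.5 m^2
LAI = 3.29

3.29


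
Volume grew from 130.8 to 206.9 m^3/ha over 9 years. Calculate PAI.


Formula: PAI = (V_T2 - V_T1) / (T2 - T1)
Volume increment = 206.9 - 130.8 = 76.1 m^3/ha
PAI = 76.1 / 9 = 8.46 m^3/ha/year

8.46


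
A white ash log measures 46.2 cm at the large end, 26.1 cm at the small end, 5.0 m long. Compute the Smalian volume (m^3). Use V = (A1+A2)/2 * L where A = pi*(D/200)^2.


Smalian: V = (A1 + A2)/2 * L,  A = pi*(D/200)^2
A1 = pi*(46.2/200)^2 = 0.167639 m^2
A2 = pi*(26.1/200)^2 = 0.053502 m^2
V = (0.167639+0.053502)/2*5.0 = 0.5529 m^3

0.5529


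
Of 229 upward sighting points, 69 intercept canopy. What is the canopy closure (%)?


Formula: Canopy closure = covered points / total points * 100
Closure = 69 / 229 * 100
Closure = 0.3013 * 100 = 30.1%

30.1


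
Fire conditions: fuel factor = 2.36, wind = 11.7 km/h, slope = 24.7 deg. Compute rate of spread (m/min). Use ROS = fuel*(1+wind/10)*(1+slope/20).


Formula: ROS = fuel * (1 + wind/10) * (1 + slope/20)
Wind factor = 1 + 11.7/10 = 2.17
Slope factor = 1 + 24.7/20 = 2.235
ROS = 2.36 * 2.17 * 2.235 = 11.45 m/min

11.45


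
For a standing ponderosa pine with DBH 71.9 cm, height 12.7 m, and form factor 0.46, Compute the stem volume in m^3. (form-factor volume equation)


Formula: V = pi * (DBH/200)^2 * H * ff
Radius = DBH/200 = 71.9/200 = 0.3595 m
Radius^2 = 0.3595^2 = 0.12924025 m^2
V = pi * 0.12924025 * 12.7 * 0.46
V = 2.372 m^3

2.372


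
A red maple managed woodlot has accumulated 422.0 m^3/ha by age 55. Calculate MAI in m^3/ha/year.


Formula: MAI = Total Volume / Stand Age
MAI = 422.0 m^3/ha / 55 years
MAI = 7.67 m^3/ha/year

7.67


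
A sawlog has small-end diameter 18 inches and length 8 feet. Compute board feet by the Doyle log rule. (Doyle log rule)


Doyle: BF = (D - 4)^2 * L / 16
Adjusted diameter = 18 - 4 = 14 in
(D-4)^2 = 14^2 = 196
BF = 196 * 8 / 16 = 98 BF

98


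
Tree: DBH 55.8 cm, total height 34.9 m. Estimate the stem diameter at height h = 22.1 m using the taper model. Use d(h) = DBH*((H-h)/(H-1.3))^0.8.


Taper: d(h) = DBH * ((H - h) / (H - 1.3))^0.8
Numerator = H - h = 34.9 - 22.1 = 12.8 m
Denominator = H - 1.3 = 34.9 - 1.3 = 33.6 m
Ratio = 12.8 / 33.6 = 0.38095
d = 55.8 * 0.38095^0.8 = 25.8 cm

25.8


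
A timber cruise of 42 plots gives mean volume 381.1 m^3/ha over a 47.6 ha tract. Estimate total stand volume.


Formula: Total Volume = Mean Volume per ha * Total Area
Total Volume = 381.1 m^3/ha * 47.6 ha
Total Volume = 18140 m^3

18140


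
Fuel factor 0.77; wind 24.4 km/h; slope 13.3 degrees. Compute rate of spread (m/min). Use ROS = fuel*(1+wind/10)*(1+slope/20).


Formula: ROS = fuel * (1 + wind/10) * (1 + slope/20)
Wind factor = 1 + 24.4/10 = 3.44
Slope factor = 1 + 13.3/20 = 1.665
ROS = 0.77 * 3.44 * 1.665 = 4.41 m/min

4.41


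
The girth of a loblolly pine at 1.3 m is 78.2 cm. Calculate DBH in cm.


Formula: DBH = C / pi
DBH = 78.2 / pi
pi = 3.14159...
DBH = 24.9 cm

24.9


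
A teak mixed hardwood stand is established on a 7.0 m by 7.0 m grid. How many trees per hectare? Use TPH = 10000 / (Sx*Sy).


Formula: TPH = 10000 m^2/ha / (spacing_x * spacing_y)
Area per tree = 7.0 m * 7.0 m = 49.0 m^2
TPH = 10000 / 49.0 = 204 trees/ha

204


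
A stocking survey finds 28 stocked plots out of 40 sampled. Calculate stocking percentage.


Formula: Stocking % = stocked plots / total plots * 100
Stocking = 28 / 40 * 100
Stocking = 0.7 * 100 = 70.0%

70.0


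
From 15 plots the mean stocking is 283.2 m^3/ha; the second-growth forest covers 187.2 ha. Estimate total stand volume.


Formula: Total Volume = Mean Volume per ha * Total Area
Total Volume = 283.2 m^3/ha * 187.2 ha
Total Volume = 53015 m^3

53015


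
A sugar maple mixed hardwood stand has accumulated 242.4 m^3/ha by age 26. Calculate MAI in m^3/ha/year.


Formula: MAI = Total Volume / Stand Age
MAI = 242.4 m^3/ha / 26 years
MAI = 9.32 m^3/ha/year

9.32


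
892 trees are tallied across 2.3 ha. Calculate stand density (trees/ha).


Formula: Stand Density = N_trees / Area_ha
Density = 892 trees / 2.3 ha
Density = 388 trees/ha

388


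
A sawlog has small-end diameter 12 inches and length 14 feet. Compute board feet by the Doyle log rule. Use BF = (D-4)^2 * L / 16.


Doyle: BF = (D - 4)^2 * L / 16
Adjusted diameter = 12 - 4 = 8 in
(D-4)^2 = 8^2 = 64
BF = 64 * 14 / 16 = 56 BF

56


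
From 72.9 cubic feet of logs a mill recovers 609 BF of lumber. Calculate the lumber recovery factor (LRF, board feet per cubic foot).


Formula: LRF = Lumber Output (BF) / Log Input (ft^3)
LRF = 609 BF / 72.9 ft^3
LRF = 8.35 BF/ft^3

8.35


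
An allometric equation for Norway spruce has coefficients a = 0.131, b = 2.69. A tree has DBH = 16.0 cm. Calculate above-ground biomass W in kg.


Formula: W = a * DBH^b  (allometric power law)
DBH^b = 16.0^2.69 = 1734.1344
W = 0.131 * 1734.1344 = 227.2 kg

227.2


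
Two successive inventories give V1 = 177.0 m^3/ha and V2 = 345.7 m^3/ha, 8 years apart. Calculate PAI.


Formula: PAI = (V_T2 - V_T1) / (T2 - T1)
Volume increment = 345.7 - 177.0 = 168.7 m^3/ha
PAI = 168.7 / 8 = 21.09 m^3/ha/year

21.09


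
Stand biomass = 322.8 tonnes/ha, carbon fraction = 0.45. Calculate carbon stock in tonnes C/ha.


Formula: Carbon Stock = Biomass * Carbon Fraction
C = 322.8 t/ha * 0.45
C = 145.3 t C/ha

145.3


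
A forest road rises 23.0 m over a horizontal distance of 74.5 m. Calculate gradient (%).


Formula: Gradient = rise / run * 100
Gradient = 23.0 / 74.5 * 100 = 30.9%

30.9


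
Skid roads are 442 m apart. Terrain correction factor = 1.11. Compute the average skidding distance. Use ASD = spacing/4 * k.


Formula: ASD = (spacing / 4) * correction
Uncorrected distance = spacing / 4 = 442 / 4 = 110.5 m
ASD = 110.5 * 1.11 = 123 m

123


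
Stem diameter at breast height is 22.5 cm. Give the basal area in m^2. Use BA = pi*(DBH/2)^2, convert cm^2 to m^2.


Formula: BA = pi * (DBH/2)^2 / 10000  (cm^2 to m^2)
Radius = DBH/2 = 22.5/2 = 11.25 cm
BA = pi * 11.25^2 / 10000
   = 397.6078 cm^2 / 10000
   = 0.0398 m^2

0.0398


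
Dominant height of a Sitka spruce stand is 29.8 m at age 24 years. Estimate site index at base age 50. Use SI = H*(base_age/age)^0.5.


Formula: SI = H_dom * (base_age / age)^0.5
Age ratio = 50 / 24 = 2.08333
sqrt(age_ratio) = 1.44338
SI = 29.8 * 1.44338 = 43.0 m

43.0


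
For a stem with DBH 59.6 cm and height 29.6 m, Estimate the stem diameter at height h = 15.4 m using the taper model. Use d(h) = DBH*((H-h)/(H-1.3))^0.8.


Taper: d(h) = DBH * ((H - h) / (H - 1.3))^0.8
Numerator = H - h = 29.6 - 15.4 = 14.2 m
Denominator = H - 1.3 = 29.6 - 1.3 = 28.3 m
Ratio = 14.2 / 28.3 = 0.50177
d = 59.6 * 0.50177^0.8 = 34.3 cm

34.3


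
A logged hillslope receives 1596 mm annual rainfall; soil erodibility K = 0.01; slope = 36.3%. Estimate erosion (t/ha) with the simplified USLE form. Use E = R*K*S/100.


Formula: E = R * K * S / 100  (simplified USLE)
R * K = 1596 * 0.01 = 15.96
E = 15.96 * 36.3 / 100 = 5.79 t/ha

5.79


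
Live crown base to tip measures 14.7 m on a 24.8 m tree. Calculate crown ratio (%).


Formula: Crown Ratio = (Crown Length / Total Height) * 100
CR = (14.7 m / 24.8 m) * 100
CR = 0.5927 * 100 = 59.3%

59.3


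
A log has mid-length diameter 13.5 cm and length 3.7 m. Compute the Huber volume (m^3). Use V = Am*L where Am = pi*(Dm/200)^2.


Huber: V = Am * L,  Am = pi*(Dm/200)^2
Am = pi*(13.5/200)^2 = 0.014314 m^2
V = 0.014314*3.7 = 0.053 m^3

0.053


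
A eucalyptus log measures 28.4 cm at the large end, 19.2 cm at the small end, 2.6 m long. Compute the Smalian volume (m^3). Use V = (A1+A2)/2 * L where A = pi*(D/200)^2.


Smalian: V = (A1 + A2)/2 * L,  A = pi*(D/200)^2
A1 = pi*(28.4/200)^2 = 0.063347 m^2
A2 = pi*(19.2/200)^2 = 0.028953 m^2
V = (0.063347+0.028953)/2*2.6 = 0.12 m^3

0.12


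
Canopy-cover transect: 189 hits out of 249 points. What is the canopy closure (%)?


Formula: Canopy closure = covered points / total points * 100
Closure = 189 / 249 * 100
Closure = 0.759 * 100 = 75.9%

75.9


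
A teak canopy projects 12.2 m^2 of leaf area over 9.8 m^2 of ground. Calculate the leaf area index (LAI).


Formula: LAI = total leaf area / ground area  (dimensionless)
LAI = 12.2 m^2 / 9.8 m^2
LAI = 1.24

1.24


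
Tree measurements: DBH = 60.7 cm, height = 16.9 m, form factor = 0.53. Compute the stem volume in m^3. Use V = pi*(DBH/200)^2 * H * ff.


Formula: V = pi * (DBH/200)^2 * H * ff
Radius = DBH/200 = 60.7/200 = 0.3035 m
Radius^2 = 0.3035^2 = 0.09211225 m^2
V = pi * 0.09211225 * 16.9 * 0.53
V = 2.592 m^3

2.592


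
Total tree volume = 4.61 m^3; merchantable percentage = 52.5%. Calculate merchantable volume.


Formula: MV = V_total * (merchantable_pct / 100)
Merchantable fraction = 52.5% / 100 = 0.525
MV = 4.61 m^3 * 0.525 = 2.42 m^3

2.42


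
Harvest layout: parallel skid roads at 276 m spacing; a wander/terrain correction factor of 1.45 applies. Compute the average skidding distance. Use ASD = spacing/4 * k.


Formula: ASD = (spacing / 4) * correction
Uncorrected distance = spacing / 4 = 276 / 4 = 69 m
ASD = 69 * 1.45 = 100 m

100


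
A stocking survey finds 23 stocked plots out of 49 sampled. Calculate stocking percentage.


Formula: Stocking % = stocked plots / total plots * 100
Stocking = 23 / 49 * 100
Stocking = 0.4694 * 100 = 46.9%

46.9


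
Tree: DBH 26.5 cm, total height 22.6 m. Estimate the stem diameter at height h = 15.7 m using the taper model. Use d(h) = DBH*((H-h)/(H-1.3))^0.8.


Taper: d(h) = DBH * ((H - h) / (H - 1.3))^0.8
Numerator = H - h = 22.6 - 15.7 = 6.9 m
Denominator = H - 1.3 = 22.6 - 1.3 = 21.3 m
Ratio = 6.9 / 21.3 = 0.32394
d = 26.5 * 0.32394^0.8 = 10.8 cm

10.8


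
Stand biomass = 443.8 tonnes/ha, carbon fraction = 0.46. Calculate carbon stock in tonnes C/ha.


Formula: Carbon Stock = Biomass * Carbon Fraction
C = 443.8 t/ha * 0.46
C = 204.1 t C/ha

204.1


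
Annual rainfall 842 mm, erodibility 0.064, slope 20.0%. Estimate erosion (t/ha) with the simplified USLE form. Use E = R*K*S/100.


Formula: E = R * K * S / 100  (simplified USLE)
R * K = 842 * 0.064 = 53.888
E = 53.888 * 20.0 / 100 = 10.78 t/ha

10.78


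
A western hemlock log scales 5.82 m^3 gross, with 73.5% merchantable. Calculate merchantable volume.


Formula: MV = V_total * (merchantable_pct / 100)
Merchantable fraction = 73.5% / 100 = 0.735
MV = 5.82 m^3 * 0.735 = 4.278 m^3

4.278


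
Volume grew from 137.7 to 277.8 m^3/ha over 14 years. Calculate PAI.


Formula: PAI = (V_T2 - V_T1) / (T2 - T1)
Volume increment = 277.8 - 137.7 = 140.1 m^3/ha
PAI = 140.1 / 14 = 10.01 m^3/ha/year

10.01
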